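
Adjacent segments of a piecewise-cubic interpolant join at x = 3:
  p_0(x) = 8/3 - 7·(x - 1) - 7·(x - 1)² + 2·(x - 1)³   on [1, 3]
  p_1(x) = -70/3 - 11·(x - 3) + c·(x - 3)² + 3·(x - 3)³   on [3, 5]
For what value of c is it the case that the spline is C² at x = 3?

p_0''(x) = -14 + 12·(x - 1), so p_0''(3) = 10. On the right, p_1''(3) = 2c, so c = 5.

5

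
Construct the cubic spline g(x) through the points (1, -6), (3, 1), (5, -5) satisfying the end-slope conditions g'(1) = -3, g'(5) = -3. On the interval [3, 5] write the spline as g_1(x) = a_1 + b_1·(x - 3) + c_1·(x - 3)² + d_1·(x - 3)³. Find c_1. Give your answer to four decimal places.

With M_i denoting the second derivative at x_i, h_i = 2, 2, and Δ_i = (y_(i+1) − y_i)/h_i = 7/2, -3:
  2·M_0 + 8·M_1 + 2·M_2 = 6(Δ_1 - Δ_0) = -39
Clamped end conditions give two more equations: 2h_0·M_0 + h_0·M_1 = 6(Δ_0 - g'(1)) = 39 and h_1·M_1 + 2h_1·M_2 = 6(g'(5) - Δ_1) = 0.
Solving: M_0 = 117/8, M_1 = -39/4, M_2 = 39/8.
On [3, 5], with g_1(x) = a_1 + b_1·(x - 3) + c_1·(x - 3)² + d_1·(x - 3)³: c_1 = M_1/2 = -39/8, d_1 = (M_2 - M_1)/(6h_1) = 39/32, b_1 = Δ_1 - h_1(2M_1 + M_2)/6 = 15/8.

-4.8750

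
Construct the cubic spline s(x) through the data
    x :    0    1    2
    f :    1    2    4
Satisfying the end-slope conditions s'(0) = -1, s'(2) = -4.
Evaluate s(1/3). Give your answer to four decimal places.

With σ_i denoting the second derivative at x_i, h_i = 1, 1, and Δ_i = (y_(i+1) − y_i)/h_i = 1, 2:
  1·σ_0 + 4·σ_1 + 1·σ_2 = 6(Δ_1 - Δ_0) = 6
Clamped end conditions give two more equations: 2h_0·σ_0 + h_0·σ_1 = 6(Δ_0 - s'(0)) = 12 and h_1·σ_1 + 2h_1·σ_2 = 6(s'(2) - Δ_1) = -36.
Hence σ_0 = 3, σ_1 = 6, σ_2 = -21.
On [0, 1], s(x) = 1 - 1·x + 3/2·x² + 1/2·x³.
With x = 1/3: s(1/3) = 23/27.

0.8519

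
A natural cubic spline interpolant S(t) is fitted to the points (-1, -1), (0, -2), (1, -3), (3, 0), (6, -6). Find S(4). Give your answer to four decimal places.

-0.4346

Write M_i for S''(x_i). With h_i = 1, 1, 2, 3 and divided differences Δ_i = -1, -1, 3/2, -2, the continuity of S' gives the tridiagonal system
  1·M_0 + 4·M_1 + 1·M_2 = 6(Δ_1 - Δ_0) = 0
  1·M_1 + 6·M_2 + 2·M_3 = 6(Δ_2 - Δ_1) = 15
  2·M_2 + 10·M_3 + 3·M_4 = 6(Δ_3 - Δ_2) = -21
Natural end conditions: M_0 = M_4 = 0.
Hence M_0 = 0, M_1 = -96/107, M_2 = 384/107, M_3 = -603/214, M_4 = 0.
On [3, 6], S(t) = 0 + 175/214·(t - 3) - 603/428·(t - 3)² + 67/428·(t - 3)³.
With (t - 3) = 1: S(4) = -93/214.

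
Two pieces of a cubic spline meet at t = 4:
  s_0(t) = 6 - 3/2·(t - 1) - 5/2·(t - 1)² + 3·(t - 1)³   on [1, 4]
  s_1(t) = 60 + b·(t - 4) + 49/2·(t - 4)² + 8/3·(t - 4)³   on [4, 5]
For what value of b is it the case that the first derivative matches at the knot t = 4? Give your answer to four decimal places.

64.5000

s_0'(t) = -3/2 - 5·(t - 1) + 9·(t - 1)², so s_0'(4) = 129/2. On the right, s_1'(4) = b, so b = 129/2.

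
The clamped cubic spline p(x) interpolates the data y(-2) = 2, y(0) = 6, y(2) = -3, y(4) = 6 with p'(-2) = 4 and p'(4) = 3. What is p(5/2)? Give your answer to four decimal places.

-1.8844

Write m_i for p''(x_i). With h_i = 2, 2, 2 and divided differences Δ_i = 2, -9/2, 9/2, the continuity of p' gives the tridiagonal system
  2·m_0 + 8·m_1 + 2·m_2 = 6(Δ_1 - Δ_0) = -39
  2·m_1 + 8·m_2 + 2·m_3 = 6(Δ_2 - Δ_1) = 54
Clamped end conditions give two more equations: 2h_0·m_0 + h_0·m_1 = 6(Δ_0 - p'(-2)) = -12 and h_2·m_2 + 2h_2·m_3 = 6(p'(4) - Δ_2) = -9.
Solving: m_0 = 13/15, m_1 = -116/15, m_2 = 317/30, m_3 = -113/15.
On [2, 4], p(x) = -3 - 1/30·(x - 2) + 317/60·(x - 2)² - 181/120·(x - 2)³.
With (x - 2) = 1/2: p(5/2) = -603/320.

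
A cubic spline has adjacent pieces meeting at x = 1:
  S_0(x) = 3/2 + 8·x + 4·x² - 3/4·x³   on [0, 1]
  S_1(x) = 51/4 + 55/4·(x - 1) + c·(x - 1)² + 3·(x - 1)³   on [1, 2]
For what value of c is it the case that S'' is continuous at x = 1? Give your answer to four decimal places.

1.7500

S_0''(x) = 8 - 9/2·x, so S_0''(1) = 7/2. On the right, S_1''(1) = 2c, so c = 7/4.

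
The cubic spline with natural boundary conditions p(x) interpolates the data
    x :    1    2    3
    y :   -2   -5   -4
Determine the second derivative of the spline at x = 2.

6

Put M_i = p'' at the i-th knot. Here h = (1, 1) and Δ = (-3, 1), so the interior equations h_(i-1)·M_(i-1) + 2(h_(i-1)+h_i)·M_i + h_i·M_(i+1) = 6(Δ_i − Δ_(i-1)) read
  1·M_0 + 4·M_1 + 1·M_2 = 6(Δ_1 - Δ_0) = 24
Natural end conditions: M_0 = M_2 = 0.
Solving the tridiagonal system: M_0 = 0, M_1 = 6, M_2 = 0.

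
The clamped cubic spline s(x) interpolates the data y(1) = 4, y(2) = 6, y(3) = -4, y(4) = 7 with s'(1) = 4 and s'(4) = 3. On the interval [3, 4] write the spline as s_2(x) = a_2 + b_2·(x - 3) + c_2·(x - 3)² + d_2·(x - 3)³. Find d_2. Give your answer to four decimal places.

Write M_i for s''(x_i). With h_i = 1, 1, 1 and divided differences Δ_i = 2, -10, 11, the continuity of s' gives the tridiagonal system
  1·M_0 + 4·M_1 + 1·M_2 = 6(Δ_1 - Δ_0) = -72
  1·M_1 + 4·M_2 + 1·M_3 = 6(Δ_2 - Δ_1) = 126
Clamped end conditions give two more equations: 2h_0·M_0 + h_0·M_1 = 6(Δ_0 - s'(1)) = -12 and h_2·M_2 + 2h_2·M_3 = 6(s'(4) - Δ_2) = -48.
Hence M_0 = 164/15, M_1 = -508/15, M_2 = 788/15, M_3 = -754/15.
On [3, 4], with s_2(x) = a_2 + b_2·(x - 3) + c_2·(x - 3)² + d_2·(x - 3)³: c_2 = M_2/2 = 394/15, d_2 = (M_3 - M_2)/(6h_2) = -257/15, b_2 = Δ_2 - h_2(2M_2 + M_3)/6 = 28/15.

-17.1333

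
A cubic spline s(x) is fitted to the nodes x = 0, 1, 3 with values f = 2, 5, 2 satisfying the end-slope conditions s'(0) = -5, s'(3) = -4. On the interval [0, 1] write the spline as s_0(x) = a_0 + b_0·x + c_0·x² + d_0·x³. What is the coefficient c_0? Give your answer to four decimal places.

Write M_i for s''(x_i). With h_i = 1, 2 and divided differences Δ_i = 3, -3/2, the continuity of s' gives the tridiagonal system
  1·M_0 + 6·M_1 + 2·M_2 = 6(Δ_1 - Δ_0) = -27
Clamped end conditions give two more equations: 2h_0·M_0 + h_0·M_1 = 6(Δ_0 - s'(0)) = 48 and h_1·M_1 + 2h_1·M_2 = 6(s'(3) - Δ_1) = -15.
Solving the tridiagonal system: M_0 = 173/6, M_1 = -29/3, M_2 = 13/12.
On [0, 1], with s_0(x) = a_0 + b_0·x + c_0·x² + d_0·x³: c_0 = M_0/2 = 173/12, d_0 = (M_1 - M_0)/(6h_0) = -77/12, b_0 = Δ_0 - h_0(2M_0 + M_1)/6 = -5.

14.4167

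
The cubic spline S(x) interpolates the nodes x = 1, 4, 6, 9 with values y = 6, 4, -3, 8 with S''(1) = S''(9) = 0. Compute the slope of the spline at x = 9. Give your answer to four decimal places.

Write m_i for S''(x_i). With h_i = 3, 2, 3 and divided differences Δ_i = -2/3, -7/2, 11/3, the continuity of S' gives the tridiagonal system
  3·m_0 + 10·m_1 + 2·m_2 = 6(Δ_1 - Δ_0) = -17
  2·m_1 + 10·m_2 + 3·m_3 = 6(Δ_2 - Δ_1) = 43
Natural end conditions: m_0 = m_3 = 0.
Hence m_0 = 0, m_1 = -8/3, m_2 = 29/6, m_3 = 0.
On [6, 9], S'(x) = b_2 + 2c_2·(x - 6) + 3d_2·(x - 6)² with b_2 = Δ_2 - h_2(2m_2 + m_3)/6 = -7/6, c_2 = m_2/2 = 29/12, d_2 = (m_3 - m_2)/(6h_2) = -29/108. So S'(9) = 73/12.

6.0833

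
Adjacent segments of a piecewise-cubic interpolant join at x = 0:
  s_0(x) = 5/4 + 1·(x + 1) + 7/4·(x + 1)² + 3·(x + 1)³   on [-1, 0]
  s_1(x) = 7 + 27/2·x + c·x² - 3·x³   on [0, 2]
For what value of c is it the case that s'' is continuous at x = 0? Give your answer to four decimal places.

10.7500

s_0''(x) = 7/2 + 18·(x + 1), so s_0''(0) = 43/2. On the right, s_1''(0) = 2c, so c = 43/4.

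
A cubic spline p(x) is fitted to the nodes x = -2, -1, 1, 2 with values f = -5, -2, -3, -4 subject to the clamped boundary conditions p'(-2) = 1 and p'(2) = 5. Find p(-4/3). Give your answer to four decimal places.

-3.1460

With M_i denoting the second derivative at x_i, h_i = 1, 2, 1, and Δ_i = (y_(i+1) − y_i)/h_i = 3, -1/2, -1:
  1·M_0 + 6·M_1 + 2·M_2 = 6(Δ_1 - Δ_0) = -21
  2·M_1 + 6·M_2 + 1·M_3 = 6(Δ_2 - Δ_1) = -3
Clamped end conditions give two more equations: 2h_0·M_0 + h_0·M_1 = 6(Δ_0 - p'(-2)) = 12 and h_2·M_2 + 2h_2·M_3 = 6(p'(2) - Δ_2) = 36.
Hence M_0 = 281/35, M_1 = -142/35, M_2 = -82/35, M_3 = 671/35.
On [-2, -1], p(x) = -5 + 1·(x + 2) + 281/70·(x + 2)² - 141/70·(x + 2)³.
With (x + 2) = 2/3: p(-4/3) = -991/315.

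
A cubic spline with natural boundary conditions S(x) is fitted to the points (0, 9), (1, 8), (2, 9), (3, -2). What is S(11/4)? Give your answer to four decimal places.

With m_i denoting the second derivative at x_i, h_i = 1, 1, 1, and Δ_i = (y_(i+1) − y_i)/h_i = -1, 1, -11:
  1·m_0 + 4·m_1 + 1·m_2 = 6(Δ_1 - Δ_0) = 12
  1·m_1 + 4·m_2 + 1·m_3 = 6(Δ_2 - Δ_1) = -72
Natural end conditions: m_0 = m_3 = 0.
Hence m_0 = 0, m_1 = 8, m_2 = -20, m_3 = 0.
On [2, 3], S(x) = 9 - 13/3·(x - 2) - 10·(x - 2)² + 10/3·(x - 2)³.
With (x - 2) = 3/4: S(11/4) = 49/32.

1.5313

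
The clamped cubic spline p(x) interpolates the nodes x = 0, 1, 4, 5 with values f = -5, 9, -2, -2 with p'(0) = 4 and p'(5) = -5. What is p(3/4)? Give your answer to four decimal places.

With m_i denoting the second derivative at x_i, h_i = 1, 3, 1, and Δ_i = (y_(i+1) − y_i)/h_i = 14, -11/3, 0:
  1·m_0 + 8·m_1 + 3·m_2 = 6(Δ_1 - Δ_0) = -106
  3·m_1 + 8·m_2 + 1·m_3 = 6(Δ_2 - Δ_1) = 22
Clamped end conditions give two more equations: 2h_0·m_0 + h_0·m_1 = 6(Δ_0 - p'(0)) = 60 and h_2·m_2 + 2h_2·m_3 = 6(p'(5) - Δ_2) = -30.
Solving the tridiagonal system: m_0 = 2644/63, m_1 = -1508/63, m_2 = 914/63, m_3 = -1402/63.
On [0, 1], p(x) = -5 + 4·x + 1322/63·x² - 692/63·x³.
With x = 3/4: p(3/4) = 579/112.

5.1696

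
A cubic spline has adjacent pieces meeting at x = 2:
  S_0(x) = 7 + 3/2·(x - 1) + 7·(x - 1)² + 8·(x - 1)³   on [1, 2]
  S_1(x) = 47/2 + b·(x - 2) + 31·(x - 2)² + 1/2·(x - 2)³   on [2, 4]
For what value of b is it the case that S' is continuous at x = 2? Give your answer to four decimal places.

39.5000

S_0'(x) = 3/2 + 14·(x - 1) + 24·(x - 1)², so S_0'(2) = 79/2. On the right, S_1'(2) = b, so b = 79/2.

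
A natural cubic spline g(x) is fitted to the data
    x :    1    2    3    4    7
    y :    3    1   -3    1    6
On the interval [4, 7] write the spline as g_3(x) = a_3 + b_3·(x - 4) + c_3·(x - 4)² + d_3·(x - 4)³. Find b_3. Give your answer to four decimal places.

Write m_i for g''(x_i). With h_i = 1, 1, 1, 3 and divided differences Δ_i = -2, -4, 4, 5/3, the continuity of g' gives the tridiagonal system
  1·m_0 + 4·m_1 + 1·m_2 = 6(Δ_1 - Δ_0) = -12
  1·m_1 + 4·m_2 + 1·m_3 = 6(Δ_2 - Δ_1) = 48
  1·m_2 + 8·m_3 + 3·m_4 = 6(Δ_3 - Δ_2) = -14
Natural end conditions: m_0 = m_4 = 0.
Solving: m_0 = 0, m_1 = -385/58, m_2 = 422/29, m_3 = -207/58, m_4 = 0.
On [4, 7], with g_3(x) = a_3 + b_3·(x - 4) + c_3·(x - 4)² + d_3·(x - 4)³: c_3 = m_3/2 = -207/116, d_3 = (m_4 - m_3)/(6h_3) = 23/116, b_3 = Δ_3 - h_3(2m_3 + m_4)/6 = 911/174.

5.2356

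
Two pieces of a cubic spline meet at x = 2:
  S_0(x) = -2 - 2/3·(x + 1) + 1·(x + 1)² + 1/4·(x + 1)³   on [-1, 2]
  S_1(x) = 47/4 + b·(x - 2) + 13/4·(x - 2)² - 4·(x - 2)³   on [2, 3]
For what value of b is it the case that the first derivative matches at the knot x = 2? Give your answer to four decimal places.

S_0'(x) = -2/3 + 2·(x + 1) + 3/4·(x + 1)², so S_0'(2) = 145/12. On the right, S_1'(2) = b, so b = 145/12.

12.0833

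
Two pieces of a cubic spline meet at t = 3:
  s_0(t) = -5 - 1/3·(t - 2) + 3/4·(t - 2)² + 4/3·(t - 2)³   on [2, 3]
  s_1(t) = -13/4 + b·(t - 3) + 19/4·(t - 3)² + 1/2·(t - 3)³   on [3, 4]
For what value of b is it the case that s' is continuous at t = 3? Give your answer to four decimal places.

s_0'(t) = -1/3 + 3/2·(t - 2) + 4·(t - 2)², so s_0'(3) = 31/6. On the right, s_1'(3) = b, so b = 31/6.

5.1667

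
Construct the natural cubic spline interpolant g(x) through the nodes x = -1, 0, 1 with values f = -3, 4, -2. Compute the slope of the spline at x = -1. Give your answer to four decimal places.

10.2500

Write σ_i for g''(x_i). With h_i = 1, 1 and divided differences Δ_i = 7, -6, the continuity of g' gives the tridiagonal system
  1·σ_0 + 4·σ_1 + 1·σ_2 = 6(Δ_1 - Δ_0) = -78
Natural end conditions: σ_0 = σ_2 = 0.
Forward elimination and back-substitution give σ_0 = 0, σ_1 = -39/2, σ_2 = 0.
On [-1, 0], g'(x) = b_0 + 2c_0·(x + 1) + 3d_0·(x + 1)² with b_0 = Δ_0 - h_0(2σ_0 + σ_1)/6 = 41/4, c_0 = σ_0/2 = 0, d_0 = (σ_1 - σ_0)/(6h_0) = -13/4. So g'(-1) = 41/4.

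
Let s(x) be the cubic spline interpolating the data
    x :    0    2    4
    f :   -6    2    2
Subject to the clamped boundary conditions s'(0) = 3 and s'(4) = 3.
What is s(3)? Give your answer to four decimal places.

Let M_i = s''(x_i). Step sizes h_i = 2, 2; slopes of the chords Δ_i = (y_(i+1) - y_i)/h_i = 4, 0.
  2·M_0 + 8·M_1 + 2·M_2 = 6(Δ_1 - Δ_0) = -24
Clamped end conditions give two more equations: 2h_0·M_0 + h_0·M_1 = 6(Δ_0 - s'(0)) = 6 and h_1·M_1 + 2h_1·M_2 = 6(s'(4) - Δ_1) = 18.
Hence M_0 = 9/2, M_1 = -6, M_2 = 15/2.
On [2, 4], s(x) = 2 + 3/2·(x - 2) - 3·(x - 2)² + 9/8·(x - 2)³.
With (x - 2) = 1: s(3) = 13/8.

1.6250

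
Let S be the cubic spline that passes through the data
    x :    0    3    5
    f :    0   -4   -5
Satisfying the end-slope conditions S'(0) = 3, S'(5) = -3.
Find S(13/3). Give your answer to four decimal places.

Write M_i for S''(x_i). With h_i = 3, 2 and divided differences Δ_i = -4/3, -1/2, the continuity of S' gives the tridiagonal system
  3·M_0 + 10·M_1 + 2·M_2 = 6(Δ_1 - Δ_0) = 5
Clamped end conditions give two more equations: 2h_0·M_0 + h_0·M_1 = 6(Δ_0 - S'(0)) = -26 and h_1·M_1 + 2h_1·M_2 = 6(S'(5) - Δ_1) = -15.
Solving the tridiagonal system: M_0 = -181/30, M_1 = 17/5, M_2 = -109/20.
On [3, 5], S(x) = -4 - 19/20·(x - 3) + 17/10·(x - 3)² - 59/80·(x - 3)³.
With (x - 3) = 4/3: S(13/3) = -539/135.

-3.9926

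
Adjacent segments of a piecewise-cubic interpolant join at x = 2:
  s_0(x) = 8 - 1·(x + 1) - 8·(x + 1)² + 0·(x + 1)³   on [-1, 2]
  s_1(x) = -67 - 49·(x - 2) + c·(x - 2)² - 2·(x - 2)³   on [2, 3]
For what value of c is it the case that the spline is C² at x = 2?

s_0''(x) = -16 + 0·(x + 1), so s_0''(2) = -16. On the right, s_1''(2) = 2c, so c = -8.

-8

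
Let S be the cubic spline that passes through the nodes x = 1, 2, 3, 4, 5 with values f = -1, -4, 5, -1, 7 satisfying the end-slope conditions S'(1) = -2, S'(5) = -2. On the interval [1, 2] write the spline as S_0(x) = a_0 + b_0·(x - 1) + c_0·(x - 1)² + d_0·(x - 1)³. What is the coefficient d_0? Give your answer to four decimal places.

Write m_i for S''(x_i). With h_i = 1, 1, 1, 1 and divided differences Δ_i = -3, 9, -6, 8, the continuity of S' gives the tridiagonal system
  1·m_0 + 4·m_1 + 1·m_2 = 6(Δ_1 - Δ_0) = 72
  1·m_1 + 4·m_2 + 1·m_3 = 6(Δ_2 - Δ_1) = -90
  1·m_2 + 4·m_3 + 1·m_4 = 6(Δ_3 - Δ_2) = 84
Clamped end conditions give two more equations: 2h_0·m_0 + h_0·m_1 = 6(Δ_0 - S'(1)) = -6 and h_3·m_3 + 2h_3·m_4 = 6(S'(5) - Δ_3) = -60.
Forward elimination and back-substitution give m_0 = -138/7, m_1 = 234/7, m_2 = -42, m_3 = 312/7, m_4 = -366/7.
On [1, 2], with S_0(x) = a_0 + b_0·(x - 1) + c_0·(x - 1)² + d_0·(x - 1)³: c_0 = m_0/2 = -69/7, d_0 = (m_1 - m_0)/(6h_0) = 62/7, b_0 = Δ_0 - h_0(2m_0 + m_1)/6 = -2.

8.8571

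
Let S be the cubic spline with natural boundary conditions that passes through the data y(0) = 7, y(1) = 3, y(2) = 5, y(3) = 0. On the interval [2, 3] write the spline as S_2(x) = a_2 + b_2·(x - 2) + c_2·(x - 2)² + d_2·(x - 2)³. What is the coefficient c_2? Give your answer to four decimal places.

-6.8000

Put σ_i = S'' at the i-th knot. Here h = (1, 1, 1) and Δ = (-4, 2, -5), so the interior equations h_(i-1)·σ_(i-1) + 2(h_(i-1)+h_i)·σ_i + h_i·σ_(i+1) = 6(Δ_i − Δ_(i-1)) read
  1·σ_0 + 4·σ_1 + 1·σ_2 = 6(Δ_1 - Δ_0) = 36
  1·σ_1 + 4·σ_2 + 1·σ_3 = 6(Δ_2 - Δ_1) = -42
Natural end conditions: σ_0 = σ_3 = 0.
Forward elimination and back-substitution give σ_0 = 0, σ_1 = 62/5, σ_2 = -68/5, σ_3 = 0.
On [2, 3], with S_2(x) = a_2 + b_2·(x - 2) + c_2·(x - 2)² + d_2·(x - 2)³: c_2 = σ_2/2 = -34/5, d_2 = (σ_3 - σ_2)/(6h_2) = 34/15, b_2 = Δ_2 - h_2(2σ_2 + σ_3)/6 = -7/15.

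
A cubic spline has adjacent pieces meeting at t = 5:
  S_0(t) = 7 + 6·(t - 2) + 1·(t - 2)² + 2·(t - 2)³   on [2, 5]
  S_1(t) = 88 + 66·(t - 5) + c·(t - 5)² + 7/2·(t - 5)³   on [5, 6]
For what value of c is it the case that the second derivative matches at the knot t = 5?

19

S_0''(t) = 2 + 12·(t - 2), so S_0''(5) = 38. On the right, S_1''(5) = 2c, so c = 19.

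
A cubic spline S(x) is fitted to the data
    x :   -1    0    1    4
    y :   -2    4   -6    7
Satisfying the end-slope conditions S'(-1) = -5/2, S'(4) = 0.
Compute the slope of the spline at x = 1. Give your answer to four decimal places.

-9.6379

With M_i denoting the second derivative at x_i, h_i = 1, 1, 3, and Δ_i = (y_(i+1) − y_i)/h_i = 6, -10, 13/3:
  1·M_0 + 4·M_1 + 1·M_2 = 6(Δ_1 - Δ_0) = -96
  1·M_1 + 8·M_2 + 3·M_3 = 6(Δ_2 - Δ_1) = 86
Clamped end conditions give two more equations: 2h_0·M_0 + h_0·M_1 = 6(Δ_0 - S'(-1)) = 51 and h_2·M_2 + 2h_2·M_3 = 6(S'(4) - Δ_2) = -26.
Solving: M_0 = 1332/29, M_1 = -1185/29, M_2 = 624/29, M_3 = -1313/87.
On [1, 4], S'(x) = b_2 + 2c_2·(x - 1) + 3d_2·(x - 1)² with b_2 = Δ_2 - h_2(2M_2 + M_3)/6 = -559/58, c_2 = M_2/2 = 312/29, d_2 = (M_3 - M_2)/(6h_2) = -3185/1566. So S'(1) = -559/58.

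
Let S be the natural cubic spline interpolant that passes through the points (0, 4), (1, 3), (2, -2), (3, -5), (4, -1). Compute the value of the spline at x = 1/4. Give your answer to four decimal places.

4.0053

Write m_i for S''(x_i). With h_i = 1, 1, 1, 1 and divided differences Δ_i = -1, -5, -3, 4, the continuity of S' gives the tridiagonal system
  1·m_0 + 4·m_1 + 1·m_2 = 6(Δ_1 - Δ_0) = -24
  1·m_1 + 4·m_2 + 1·m_3 = 6(Δ_2 - Δ_1) = 12
  1·m_2 + 4·m_3 + 1·m_4 = 6(Δ_3 - Δ_2) = 42
Natural end conditions: m_0 = m_4 = 0.
Solving the tridiagonal system: m_0 = 0, m_1 = -183/28, m_2 = 15/7, m_3 = 279/28, m_4 = 0.
On [0, 1], S(x) = 4 + 5/56·x + 0·x² - 61/56·x³.
With x = 1/4: S(1/4) = 14355/3584.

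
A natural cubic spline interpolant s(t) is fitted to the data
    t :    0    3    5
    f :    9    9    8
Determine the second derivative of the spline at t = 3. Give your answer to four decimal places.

-0.3000

With σ_i denoting the second derivative at x_i, h_i = 3, 2, and Δ_i = (y_(i+1) − y_i)/h_i = 0, -1/2:
  3·σ_0 + 10·σ_1 + 2·σ_2 = 6(Δ_1 - Δ_0) = -3
Natural end conditions: σ_0 = σ_2 = 0.
Hence σ_0 = 0, σ_1 = -3/10, σ_2 = 0.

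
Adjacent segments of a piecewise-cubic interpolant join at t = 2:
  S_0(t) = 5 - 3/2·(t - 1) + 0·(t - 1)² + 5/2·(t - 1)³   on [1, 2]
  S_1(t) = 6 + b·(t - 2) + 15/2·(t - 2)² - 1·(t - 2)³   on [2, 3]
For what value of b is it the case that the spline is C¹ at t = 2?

S_0'(t) = -3/2 + 0·(t - 1) + 15/2·(t - 1)², so S_0'(2) = 6. On the right, S_1'(2) = b, so b = 6.

6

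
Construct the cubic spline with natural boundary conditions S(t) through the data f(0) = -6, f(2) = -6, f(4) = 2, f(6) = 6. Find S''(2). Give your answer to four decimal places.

3.6000

With σ_i denoting the second derivative at x_i, h_i = 2, 2, 2, and Δ_i = (y_(i+1) − y_i)/h_i = 0, 4, 2:
  2·σ_0 + 8·σ_1 + 2·σ_2 = 6(Δ_1 - Δ_0) = 24
  2·σ_1 + 8·σ_2 + 2·σ_3 = 6(Δ_2 - Δ_1) = -12
Natural end conditions: σ_0 = σ_3 = 0.
Solving the tridiagonal system: σ_0 = 0, σ_1 = 18/5, σ_2 = -12/5, σ_3 = 0.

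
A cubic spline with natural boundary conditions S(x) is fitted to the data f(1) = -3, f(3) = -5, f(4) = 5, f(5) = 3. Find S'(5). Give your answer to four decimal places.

Put m_i = S'' at the i-th knot. Here h = (2, 1, 1) and Δ = (-1, 10, -2), so the interior equations h_(i-1)·m_(i-1) + 2(h_(i-1)+h_i)·m_i + h_i·m_(i+1) = 6(Δ_i − Δ_(i-1)) read
  2·m_0 + 6·m_1 + 1·m_2 = 6(Δ_1 - Δ_0) = 66
  1·m_1 + 4·m_2 + 1·m_3 = 6(Δ_2 - Δ_1) = -72
Natural end conditions: m_0 = m_3 = 0.
Hence m_0 = 0, m_1 = 336/23, m_2 = -498/23, m_3 = 0.
On [4, 5], S'(x) = b_2 + 2c_2·(x - 4) + 3d_2·(x - 4)² with b_2 = Δ_2 - h_2(2m_2 + m_3)/6 = 120/23, c_2 = m_2/2 = -249/23, d_2 = (m_3 - m_2)/(6h_2) = 83/23. So S'(5) = -129/23.

-5.6087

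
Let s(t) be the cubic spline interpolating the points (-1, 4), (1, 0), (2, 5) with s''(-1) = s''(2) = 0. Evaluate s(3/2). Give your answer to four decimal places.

Write M_i for s''(x_i). With h_i = 2, 1 and divided differences Δ_i = -2, 5, the continuity of s' gives the tridiagonal system
  2·M_0 + 6·M_1 + 1·M_2 = 6(Δ_1 - Δ_0) = 42
Natural end conditions: M_0 = M_2 = 0.
Solving: M_0 = 0, M_1 = 7, M_2 = 0.
On [1, 2], s(t) = 0 + 8/3·(t - 1) + 7/2·(t - 1)² - 7/6·(t - 1)³.
With (t - 1) = 1/2: s(3/2) = 33/16.

2.0625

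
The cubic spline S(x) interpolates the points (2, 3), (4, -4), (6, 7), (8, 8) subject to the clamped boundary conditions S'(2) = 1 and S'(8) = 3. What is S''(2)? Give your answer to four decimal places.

Let M_i = S''(x_i). Step sizes h_i = 2, 2, 2; slopes of the chords Δ_i = (y_(i+1) - y_i)/h_i = -7/2, 11/2, 1/2.
  2·M_0 + 8·M_1 + 2·M_2 = 6(Δ_1 - Δ_0) = 54
  2·M_1 + 8·M_2 + 2·M_3 = 6(Δ_2 - Δ_1) = -30
Clamped end conditions give two more equations: 2h_0·M_0 + h_0·M_1 = 6(Δ_0 - S'(2)) = -27 and h_2·M_2 + 2h_2·M_3 = 6(S'(8) - Δ_2) = 15.
Hence M_0 = -77/6, M_1 = 73/6, M_2 = -53/6, M_3 = 49/6.

-12.8333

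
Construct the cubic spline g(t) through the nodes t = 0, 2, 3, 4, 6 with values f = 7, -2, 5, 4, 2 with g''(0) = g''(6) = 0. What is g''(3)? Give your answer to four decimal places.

-16.2273

Let m_i = g''(x_i). Step sizes h_i = 2, 1, 1, 2; slopes of the chords Δ_i = (y_(i+1) - y_i)/h_i = -9/2, 7, -1, -1.
  2·m_0 + 6·m_1 + 1·m_2 = 6(Δ_1 - Δ_0) = 69
  1·m_1 + 4·m_2 + 1·m_3 = 6(Δ_2 - Δ_1) = -48
  1·m_2 + 6·m_3 + 2·m_4 = 6(Δ_3 - Δ_2) = 0
Natural end conditions: m_0 = m_4 = 0.
Forward elimination and back-substitution give m_0 = 0, m_1 = 625/44, m_2 = -357/22, m_3 = 119/44, m_4 = 0.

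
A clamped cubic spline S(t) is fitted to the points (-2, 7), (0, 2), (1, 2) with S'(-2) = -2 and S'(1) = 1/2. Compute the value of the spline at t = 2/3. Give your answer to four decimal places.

Write M_i for S''(x_i). With h_i = 2, 1 and divided differences Δ_i = -5/2, 0, the continuity of S' gives the tridiagonal system
  2·M_0 + 6·M_1 + 1·M_2 = 6(Δ_1 - Δ_0) = 15
Clamped end conditions give two more equations: 2h_0·M_0 + h_0·M_1 = 6(Δ_0 - S'(-2)) = -3 and h_1·M_1 + 2h_1·M_2 = 6(S'(1) - Δ_1) = 3.
Forward elimination and back-substitution give M_0 = -29/12, M_1 = 10/3, M_2 = -1/6.
On [0, 1], S(t) = 2 - 13/12·t + 5/3·t² - 7/12·t³.
With t = 2/3: S(2/3) = 299/162.

1.8457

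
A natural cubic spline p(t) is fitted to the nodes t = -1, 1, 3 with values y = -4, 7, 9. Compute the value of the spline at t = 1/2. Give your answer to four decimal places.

Write M_i for p''(x_i). With h_i = 2, 2 and divided differences Δ_i = 11/2, 1, the continuity of p' gives the tridiagonal system
  2·M_0 + 8·M_1 + 2·M_2 = 6(Δ_1 - Δ_0) = -27
Natural end conditions: M_0 = M_2 = 0.
Solving the tridiagonal system: M_0 = 0, M_1 = -27/8, M_2 = 0.
On [-1, 1], p(t) = -4 + 53/8·(t + 1) + 0·(t + 1)² - 9/32·(t + 1)³.
With (t + 1) = 3/2: p(1/2) = 1277/256.

4.9883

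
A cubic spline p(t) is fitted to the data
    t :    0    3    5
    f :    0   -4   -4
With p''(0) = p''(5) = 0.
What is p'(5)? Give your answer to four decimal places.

Let σ_i = p''(x_i). Step sizes h_i = 3, 2; slopes of the chords Δ_i = (y_(i+1) - y_i)/h_i = -4/3, 0.
  3·σ_0 + 10·σ_1 + 2·σ_2 = 6(Δ_1 - Δ_0) = 8
Natural end conditions: σ_0 = σ_2 = 0.
Hence σ_0 = 0, σ_1 = 4/5, σ_2 = 0.
On [3, 5], p'(t) = b_1 + 2c_1·(t - 3) + 3d_1·(t - 3)² with b_1 = Δ_1 - h_1(2σ_1 + σ_2)/6 = -8/15, c_1 = σ_1/2 = 2/5, d_1 = (σ_2 - σ_1)/(6h_1) = -1/15. So p'(5) = 4/15.

0.2667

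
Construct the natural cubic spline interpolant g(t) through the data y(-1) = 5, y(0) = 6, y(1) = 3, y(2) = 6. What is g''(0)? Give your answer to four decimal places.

Write M_i for g''(x_i). With h_i = 1, 1, 1 and divided differences Δ_i = 1, -3, 3, the continuity of g' gives the tridiagonal system
  1·M_0 + 4·M_1 + 1·M_2 = 6(Δ_1 - Δ_0) = -24
  1·M_1 + 4·M_2 + 1·M_3 = 6(Δ_2 - Δ_1) = 36
Natural end conditions: M_0 = M_3 = 0.
Hence M_0 = 0, M_1 = -44/5, M_2 = 56/5, M_3 = 0.

-8.8000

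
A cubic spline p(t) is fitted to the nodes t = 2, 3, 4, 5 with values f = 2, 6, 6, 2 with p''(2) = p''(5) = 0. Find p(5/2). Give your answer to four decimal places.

4.3000

Write σ_i for p''(x_i). With h_i = 1, 1, 1 and divided differences Δ_i = 4, 0, -4, the continuity of p' gives the tridiagonal system
  1·σ_0 + 4·σ_1 + 1·σ_2 = 6(Δ_1 - Δ_0) = -24
  1·σ_1 + 4·σ_2 + 1·σ_3 = 6(Δ_2 - Δ_1) = -24
Natural end conditions: σ_0 = σ_3 = 0.
Solving the tridiagonal system: σ_0 = 0, σ_1 = -24/5, σ_2 = -24/5, σ_3 = 0.
On [2, 3], p(t) = 2 + 24/5·(t - 2) + 0·(t - 2)² - 4/5·(t - 2)³.
With (t - 2) = 1/2: p(5/2) = 43/10.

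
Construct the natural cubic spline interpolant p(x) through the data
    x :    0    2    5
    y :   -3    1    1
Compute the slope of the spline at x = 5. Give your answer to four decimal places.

Put M_i = p'' at the i-th knot. Here h = (2, 3) and Δ = (2, 0), so the interior equations h_(i-1)·M_(i-1) + 2(h_(i-1)+h_i)·M_i + h_i·M_(i+1) = 6(Δ_i − Δ_(i-1)) read
  2·M_0 + 10·M_1 + 3·M_2 = 6(Δ_1 - Δ_0) = -12
Natural end conditions: M_0 = M_2 = 0.
Solving: M_0 = 0, M_1 = -6/5, M_2 = 0.
On [2, 5], p'(x) = b_1 + 2c_1·(x - 2) + 3d_1·(x - 2)² with b_1 = Δ_1 - h_1(2M_1 + M_2)/6 = 6/5, c_1 = M_1/2 = -3/5, d_1 = (M_2 - M_1)/(6h_1) = 1/15. So p'(5) = -3/5.

-0.6000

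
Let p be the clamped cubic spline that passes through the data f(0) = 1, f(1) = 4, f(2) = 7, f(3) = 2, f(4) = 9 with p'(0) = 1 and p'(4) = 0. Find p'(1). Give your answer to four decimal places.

5.0893

With M_i denoting the second derivative at x_i, h_i = 1, 1, 1, 1, and Δ_i = (y_(i+1) − y_i)/h_i = 3, 3, -5, 7:
  1·M_0 + 4·M_1 + 1·M_2 = 6(Δ_1 - Δ_0) = 0
  1·M_1 + 4·M_2 + 1·M_3 = 6(Δ_2 - Δ_1) = -48
  1·M_2 + 4·M_3 + 1·M_4 = 6(Δ_3 - Δ_2) = 72
Clamped end conditions give two more equations: 2h_0·M_0 + h_0·M_1 = 6(Δ_0 - p'(0)) = 12 and h_3·M_3 + 2h_3·M_4 = 6(p'(4) - Δ_3) = -42.
Solving the tridiagonal system: M_0 = 107/28, M_1 = 61/14, M_2 = -85/4, M_3 = 457/14, M_4 = -1045/28.
On [1, 2], p'(t) = b_1 + 2c_1·(t - 1) + 3d_1·(t - 1)² with b_1 = Δ_1 - h_1(2M_1 + M_2)/6 = 285/56, c_1 = M_1/2 = 61/28, d_1 = (M_2 - M_1)/(6h_1) = -239/56. So p'(1) = 285/56.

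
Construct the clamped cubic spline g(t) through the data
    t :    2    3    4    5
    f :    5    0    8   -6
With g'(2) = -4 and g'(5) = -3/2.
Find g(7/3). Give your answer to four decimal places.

With M_i denoting the second derivative at x_i, h_i = 1, 1, 1, and Δ_i = (y_(i+1) − y_i)/h_i = -5, 8, -14:
  1·M_0 + 4·M_1 + 1·M_2 = 6(Δ_1 - Δ_0) = 78
  1·M_1 + 4·M_2 + 1·M_3 = 6(Δ_2 - Δ_1) = -132
Clamped end conditions give two more equations: 2h_0·M_0 + h_0·M_1 = 6(Δ_0 - g'(2)) = -6 and h_2·M_2 + 2h_2·M_3 = 6(g'(5) - Δ_2) = 75.
Solving the tridiagonal system: M_0 = -347/15, M_1 = 604/15, M_2 = -899/15, M_3 = 1012/15.
On [2, 3], g(t) = 5 - 4·(t - 2) - 347/30·(t - 2)² + 317/30·(t - 2)³.
With (t - 2) = 1/3: g(7/3) = 1123/405.

2.7728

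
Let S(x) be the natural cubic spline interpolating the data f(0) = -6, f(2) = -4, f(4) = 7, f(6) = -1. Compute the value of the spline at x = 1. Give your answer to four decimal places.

Let M_i = S''(x_i). Step sizes h_i = 2, 2, 2; slopes of the chords Δ_i = (y_(i+1) - y_i)/h_i = 1, 11/2, -4.
  2·M_0 + 8·M_1 + 2·M_2 = 6(Δ_1 - Δ_0) = 27
  2·M_1 + 8·M_2 + 2·M_3 = 6(Δ_2 - Δ_1) = -57
Natural end conditions: M_0 = M_3 = 0.
Solving: M_0 = 0, M_1 = 11/2, M_2 = -17/2, M_3 = 0.
On [0, 2], S(x) = -6 - 5/6·x + 0·x² + 11/24·x³.
With x = 1: S(1) = -51/8.

-6.3750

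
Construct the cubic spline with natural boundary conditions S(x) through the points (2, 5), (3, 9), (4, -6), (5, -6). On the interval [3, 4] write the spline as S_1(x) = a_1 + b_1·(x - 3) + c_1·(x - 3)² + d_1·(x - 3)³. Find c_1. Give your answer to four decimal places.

Put M_i = S'' at the i-th knot. Here h = (1, 1, 1) and Δ = (4, -15, 0), so the interior equations h_(i-1)·M_(i-1) + 2(h_(i-1)+h_i)·M_i + h_i·M_(i+1) = 6(Δ_i − Δ_(i-1)) read
  1·M_0 + 4·M_1 + 1·M_2 = 6(Δ_1 - Δ_0) = -114
  1·M_1 + 4·M_2 + 1·M_3 = 6(Δ_2 - Δ_1) = 90
Natural end conditions: M_0 = M_3 = 0.
Solving: M_0 = 0, M_1 = -182/5, M_2 = 158/5, M_3 = 0.
On [3, 4], with S_1(x) = a_1 + b_1·(x - 3) + c_1·(x - 3)² + d_1·(x - 3)³: c_1 = M_1/2 = -91/5, d_1 = (M_2 - M_1)/(6h_1) = 34/3, b_1 = Δ_1 - h_1(2M_1 + M_2)/6 = -122/15.

-18.2000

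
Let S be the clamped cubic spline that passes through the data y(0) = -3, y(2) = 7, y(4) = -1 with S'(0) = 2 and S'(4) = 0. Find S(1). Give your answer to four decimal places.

With M_i denoting the second derivative at x_i, h_i = 2, 2, and Δ_i = (y_(i+1) − y_i)/h_i = 5, -4:
  2·M_0 + 8·M_1 + 2·M_2 = 6(Δ_1 - Δ_0) = -54
Clamped end conditions give two more equations: 2h_0·M_0 + h_0·M_1 = 6(Δ_0 - S'(0)) = 18 and h_1·M_1 + 2h_1·M_2 = 6(S'(4) - Δ_1) = 24.
Solving: M_0 = 43/4, M_1 = -25/2, M_2 = 49/4.
On [0, 2], S(t) = -3 + 2·t + 43/8·t² - 31/16·t³.
With t = 1: S(1) = 39/16.

2.4375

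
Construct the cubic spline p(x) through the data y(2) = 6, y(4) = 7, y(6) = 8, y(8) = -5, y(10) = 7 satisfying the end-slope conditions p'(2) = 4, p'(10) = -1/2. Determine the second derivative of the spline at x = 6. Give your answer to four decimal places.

With M_i denoting the second derivative at x_i, h_i = 2, 2, 2, 2, and Δ_i = (y_(i+1) − y_i)/h_i = 1/2, 1/2, -13/2, 6:
  2·M_0 + 8·M_1 + 2·M_2 = 6(Δ_1 - Δ_0) = 0
  2·M_1 + 8·M_2 + 2·M_3 = 6(Δ_2 - Δ_1) = -42
  2·M_2 + 8·M_3 + 2·M_4 = 6(Δ_3 - Δ_2) = 75
Clamped end conditions give two more equations: 2h_0·M_0 + h_0·M_1 = 6(Δ_0 - p'(2)) = -21 and h_3·M_3 + 2h_3·M_4 = 6(p'(10) - Δ_3) = -39.
Hence M_0 = -15/2, M_1 = 9/2, M_2 = -21/2, M_3 = 33/2, M_4 = -18.

-10.5000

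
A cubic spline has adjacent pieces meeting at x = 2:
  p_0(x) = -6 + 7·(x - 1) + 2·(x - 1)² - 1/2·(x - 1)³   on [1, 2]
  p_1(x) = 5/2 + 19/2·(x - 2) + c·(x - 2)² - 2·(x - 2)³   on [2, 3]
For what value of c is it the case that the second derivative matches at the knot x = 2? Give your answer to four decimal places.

0.5000

p_0''(x) = 4 - 3·(x - 1), so p_0''(2) = 1. On the right, p_1''(2) = 2c, so c = 1/2.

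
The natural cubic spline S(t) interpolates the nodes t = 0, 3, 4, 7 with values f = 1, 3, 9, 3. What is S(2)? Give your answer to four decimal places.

Put m_i = S'' at the i-th knot. Here h = (3, 1, 3) and Δ = (2/3, 6, -2), so the interior equations h_(i-1)·m_(i-1) + 2(h_(i-1)+h_i)·m_i + h_i·m_(i+1) = 6(Δ_i − Δ_(i-1)) read
  3·m_0 + 8·m_1 + 1·m_2 = 6(Δ_1 - Δ_0) = 32
  1·m_1 + 8·m_2 + 3·m_3 = 6(Δ_2 - Δ_1) = -48
Natural end conditions: m_0 = m_3 = 0.
Solving the tridiagonal system: m_0 = 0, m_1 = 304/63, m_2 = -416/63, m_3 = 0.
On [0, 3], S(t) = 1 - 110/63·t + 0·t² + 152/567·t³.
With t = 2: S(2) = -197/567.

-0.3474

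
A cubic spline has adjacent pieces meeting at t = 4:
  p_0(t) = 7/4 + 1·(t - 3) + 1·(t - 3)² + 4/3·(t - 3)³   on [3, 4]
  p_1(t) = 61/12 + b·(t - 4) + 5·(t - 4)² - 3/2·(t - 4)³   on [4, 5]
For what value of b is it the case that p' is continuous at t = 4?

p_0'(t) = 1 + 2·(t - 3) + 4·(t - 3)², so p_0'(4) = 7. On the right, p_1'(4) = b, so b = 7.

7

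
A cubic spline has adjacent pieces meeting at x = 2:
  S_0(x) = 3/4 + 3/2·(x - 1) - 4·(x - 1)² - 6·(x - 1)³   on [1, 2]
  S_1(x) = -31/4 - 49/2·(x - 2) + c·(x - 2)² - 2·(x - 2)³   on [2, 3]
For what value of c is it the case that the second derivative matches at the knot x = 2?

-22

S_0''(x) = -8 - 36·(x - 1), so S_0''(2) = -44. On the right, S_1''(2) = 2c, so c = -22.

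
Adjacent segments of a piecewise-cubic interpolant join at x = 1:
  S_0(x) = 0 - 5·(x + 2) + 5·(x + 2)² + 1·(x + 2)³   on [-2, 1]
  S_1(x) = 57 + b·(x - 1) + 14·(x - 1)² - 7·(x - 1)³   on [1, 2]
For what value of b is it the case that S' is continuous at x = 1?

S_0'(x) = -5 + 10·(x + 2) + 3·(x + 2)², so S_0'(1) = 52. On the right, S_1'(1) = b, so b = 52.

52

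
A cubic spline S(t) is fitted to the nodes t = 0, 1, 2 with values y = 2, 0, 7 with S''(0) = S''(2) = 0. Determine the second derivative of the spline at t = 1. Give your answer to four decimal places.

Write M_i for S''(x_i). With h_i = 1, 1 and divided differences Δ_i = -2, 7, the continuity of S' gives the tridiagonal system
  1·M_0 + 4·M_1 + 1·M_2 = 6(Δ_1 - Δ_0) = 54
Natural end conditions: M_0 = M_2 = 0.
Solving the tridiagonal system: M_0 = 0, M_1 = 27/2, M_2 = 0.

13.5000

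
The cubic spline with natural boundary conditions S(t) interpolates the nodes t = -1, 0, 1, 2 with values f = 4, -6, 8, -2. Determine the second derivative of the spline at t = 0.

48

Let m_i = S''(x_i). Step sizes h_i = 1, 1, 1; slopes of the chords Δ_i = (y_(i+1) - y_i)/h_i = -10, 14, -10.
  1·m_0 + 4·m_1 + 1·m_2 = 6(Δ_1 - Δ_0) = 144
  1·m_1 + 4·m_2 + 1·m_3 = 6(Δ_2 - Δ_1) = -144
Natural end conditions: m_0 = m_3 = 0.
Hence m_0 = 0, m_1 = 48, m_2 = -48, m_3 = 0.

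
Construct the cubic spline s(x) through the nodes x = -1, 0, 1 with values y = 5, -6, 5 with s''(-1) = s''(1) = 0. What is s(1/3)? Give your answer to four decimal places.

-4.3704

With σ_i denoting the second derivative at x_i, h_i = 1, 1, and Δ_i = (y_(i+1) − y_i)/h_i = -11, 11:
  1·σ_0 + 4·σ_1 + 1·σ_2 = 6(Δ_1 - Δ_0) = 132
Natural end conditions: σ_0 = σ_2 = 0.
Solving the tridiagonal system: σ_0 = 0, σ_1 = 33, σ_2 = 0.
On [0, 1], s(x) = -6 + 0·x + 33/2·x² - 11/2·x³.
With x = 1/3: s(1/3) = -118/27.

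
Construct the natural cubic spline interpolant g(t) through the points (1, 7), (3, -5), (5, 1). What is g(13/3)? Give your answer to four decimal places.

-2.3333

With m_i denoting the second derivative at x_i, h_i = 2, 2, and Δ_i = (y_(i+1) − y_i)/h_i = -6, 3:
  2·m_0 + 8·m_1 + 2·m_2 = 6(Δ_1 - Δ_0) = 54
Natural end conditions: m_0 = m_2 = 0.
Solving the tridiagonal system: m_0 = 0, m_1 = 27/4, m_2 = 0.
On [3, 5], g(t) = -5 - 3/2·(t - 3) + 27/8·(t - 3)² - 9/16·(t - 3)³.
With (t - 3) = 4/3: g(13/3) = -7/3.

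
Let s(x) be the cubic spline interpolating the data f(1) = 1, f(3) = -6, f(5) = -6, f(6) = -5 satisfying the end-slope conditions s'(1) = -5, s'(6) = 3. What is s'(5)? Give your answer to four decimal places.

Put M_i = s'' at the i-th knot. Here h = (2, 2, 1) and Δ = (-7/2, 0, 1), so the interior equations h_(i-1)·M_(i-1) + 2(h_(i-1)+h_i)·M_i + h_i·M_(i+1) = 6(Δ_i − Δ_(i-1)) read
  2·M_0 + 8·M_1 + 2·M_2 = 6(Δ_1 - Δ_0) = 21
  2·M_1 + 6·M_2 + 1·M_3 = 6(Δ_2 - Δ_1) = 6
Clamped end conditions give two more equations: 2h_0·M_0 + h_0·M_1 = 6(Δ_0 - s'(1)) = 9 and h_2·M_2 + 2h_2·M_3 = 6(s'(6) - Δ_2) = 12.
Solving: M_0 = 43/46, M_1 = 121/46, M_2 = -22/23, M_3 = 149/23.
On [5, 6], s'(x) = b_2 + 2c_2·(x - 5) + 3d_2·(x - 5)² with b_2 = Δ_2 - h_2(2M_2 + M_3)/6 = 11/46, c_2 = M_2/2 = -11/23, d_2 = (M_3 - M_2)/(6h_2) = 57/46. So s'(5) = 11/46.

0.2391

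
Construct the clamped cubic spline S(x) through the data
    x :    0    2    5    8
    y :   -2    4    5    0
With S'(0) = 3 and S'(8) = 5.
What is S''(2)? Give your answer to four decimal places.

With M_i denoting the second derivative at x_i, h_i = 2, 3, 3, and Δ_i = (y_(i+1) − y_i)/h_i = 3, 1/3, -5/3:
  2·M_0 + 10·M_1 + 3·M_2 = 6(Δ_1 - Δ_0) = -16
  3·M_1 + 12·M_2 + 3·M_3 = 6(Δ_2 - Δ_1) = -12
Clamped end conditions give two more equations: 2h_0·M_0 + h_0·M_1 = 6(Δ_0 - S'(0)) = 0 and h_2·M_2 + 2h_2·M_3 = 6(S'(8) - Δ_2) = 40.
Forward elimination and back-substitution give M_0 = 8/19, M_1 = -16/19, M_2 = -160/57, M_3 = 460/57.

-0.8421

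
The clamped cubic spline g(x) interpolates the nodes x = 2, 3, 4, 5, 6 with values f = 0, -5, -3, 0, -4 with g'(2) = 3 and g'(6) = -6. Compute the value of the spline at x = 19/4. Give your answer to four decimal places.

-0.1699

With M_i denoting the second derivative at x_i, h_i = 1, 1, 1, 1, and Δ_i = (y_(i+1) − y_i)/h_i = -5, 2, 3, -4:
  1·M_0 + 4·M_1 + 1·M_2 = 6(Δ_1 - Δ_0) = 42
  1·M_1 + 4·M_2 + 1·M_3 = 6(Δ_2 - Δ_1) = 6
  1·M_2 + 4·M_3 + 1·M_4 = 6(Δ_3 - Δ_2) = -42
Clamped end conditions give two more equations: 2h_0·M_0 + h_0·M_1 = 6(Δ_0 - g'(2)) = -48 and h_3·M_3 + 2h_3·M_4 = 6(g'(6) - Δ_3) = -12.
Forward elimination and back-substitution give M_0 = -939/28, M_1 = 267/14, M_2 = -3/4, M_3 = -141/14, M_4 = -27/28.
On [4, 5], g(x) = -3 + 69/14·(x - 4) - 3/8·(x - 4)² - 87/56·(x - 4)³.
With (x - 4) = 3/4: g(19/4) = -87/512.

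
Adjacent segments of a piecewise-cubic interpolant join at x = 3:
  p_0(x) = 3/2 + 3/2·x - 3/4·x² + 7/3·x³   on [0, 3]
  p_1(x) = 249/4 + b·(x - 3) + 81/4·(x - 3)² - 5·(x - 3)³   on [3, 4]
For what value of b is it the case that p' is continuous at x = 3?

60

p_0'(x) = 3/2 - 3/2·x + 7·x², so p_0'(3) = 60. On the right, p_1'(3) = b, so b = 60.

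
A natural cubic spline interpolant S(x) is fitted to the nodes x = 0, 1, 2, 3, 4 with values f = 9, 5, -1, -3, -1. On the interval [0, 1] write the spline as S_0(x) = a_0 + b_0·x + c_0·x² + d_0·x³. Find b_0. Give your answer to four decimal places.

-3.2500

Let m_i = S''(x_i). Step sizes h_i = 1, 1, 1, 1; slopes of the chords Δ_i = (y_(i+1) - y_i)/h_i = -4, -6, -2, 2.
  1·m_0 + 4·m_1 + 1·m_2 = 6(Δ_1 - Δ_0) = -12
  1·m_1 + 4·m_2 + 1·m_3 = 6(Δ_2 - Δ_1) = 24
  1·m_2 + 4·m_3 + 1·m_4 = 6(Δ_3 - Δ_2) = 24
Natural end conditions: m_0 = m_4 = 0.
Forward elimination and back-substitution give m_0 = 0, m_1 = -9/2, m_2 = 6, m_3 = 9/2, m_4 = 0.
On [0, 1], with S_0(x) = a_0 + b_0·x + c_0·x² + d_0·x³: c_0 = m_0/2 = 0, d_0 = (m_1 - m_0)/(6h_0) = -3/4, b_0 = Δ_0 - h_0(2m_0 + m_1)/6 = -13/4.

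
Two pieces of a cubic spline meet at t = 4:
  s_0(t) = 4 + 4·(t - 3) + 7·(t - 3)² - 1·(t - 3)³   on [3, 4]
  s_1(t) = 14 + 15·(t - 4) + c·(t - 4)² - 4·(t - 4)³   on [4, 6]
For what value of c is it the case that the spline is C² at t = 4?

s_0''(t) = 14 - 6·(t - 3), so s_0''(4) = 8. On the right, s_1''(4) = 2c, so c = 4.

4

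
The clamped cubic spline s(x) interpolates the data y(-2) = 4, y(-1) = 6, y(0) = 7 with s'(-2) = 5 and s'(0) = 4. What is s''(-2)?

Put m_i = s'' at the i-th knot. Here h = (1, 1) and Δ = (2, 1), so the interior equations h_(i-1)·m_(i-1) + 2(h_(i-1)+h_i)·m_i + h_i·m_(i+1) = 6(Δ_i − Δ_(i-1)) read
  1·m_0 + 4·m_1 + 1·m_2 = 6(Δ_1 - Δ_0) = -6
Clamped end conditions give two more equations: 2h_0·m_0 + h_0·m_1 = 6(Δ_0 - s'(-2)) = -18 and h_1·m_1 + 2h_1·m_2 = 6(s'(0) - Δ_1) = 18.
Hence m_0 = -8, m_1 = -2, m_2 = 10.

-8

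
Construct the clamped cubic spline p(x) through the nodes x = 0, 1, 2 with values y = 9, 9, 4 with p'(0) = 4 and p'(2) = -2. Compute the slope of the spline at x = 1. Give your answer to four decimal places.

Write M_i for p''(x_i). With h_i = 1, 1 and divided differences Δ_i = 0, -5, the continuity of p' gives the tridiagonal system
  1·M_0 + 4·M_1 + 1·M_2 = 6(Δ_1 - Δ_0) = -30
Clamped end conditions give two more equations: 2h_0·M_0 + h_0·M_1 = 6(Δ_0 - p'(0)) = -24 and h_1·M_1 + 2h_1·M_2 = 6(p'(2) - Δ_1) = 18.
Hence M_0 = -15/2, M_1 = -9, M_2 = 27/2.
On [1, 2], p'(x) = b_1 + 2c_1·(x - 1) + 3d_1·(x - 1)² with b_1 = Δ_1 - h_1(2M_1 + M_2)/6 = -17/4, c_1 = M_1/2 = -9/2, d_1 = (M_2 - M_1)/(6h_1) = 15/4. So p'(1) = -17/4.

-4.2500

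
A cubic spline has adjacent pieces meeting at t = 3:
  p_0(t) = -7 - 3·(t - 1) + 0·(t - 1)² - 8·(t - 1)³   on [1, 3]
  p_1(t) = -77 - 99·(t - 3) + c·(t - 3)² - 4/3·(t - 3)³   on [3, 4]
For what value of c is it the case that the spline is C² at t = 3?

p_0''(t) = 0 - 48·(t - 1), so p_0''(3) = -96. On the right, p_1''(3) = 2c, so c = -48.

-48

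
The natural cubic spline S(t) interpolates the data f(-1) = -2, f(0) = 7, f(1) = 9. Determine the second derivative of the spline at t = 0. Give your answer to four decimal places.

Put M_i = S'' at the i-th knot. Here h = (1, 1) and Δ = (9, 2), so the interior equations h_(i-1)·M_(i-1) + 2(h_(i-1)+h_i)·M_i + h_i·M_(i+1) = 6(Δ_i − Δ_(i-1)) read
  1·M_0 + 4·M_1 + 1·M_2 = 6(Δ_1 - Δ_0) = -42
Natural end conditions: M_0 = M_2 = 0.
Solving the tridiagonal system: M_0 = 0, M_1 = -21/2, M_2 = 0.

-10.5000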